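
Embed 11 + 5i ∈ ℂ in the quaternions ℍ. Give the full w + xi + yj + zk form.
11 + 5i + 0j + 0k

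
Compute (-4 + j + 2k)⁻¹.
-0.1905 - 0.0476j - 0.0952k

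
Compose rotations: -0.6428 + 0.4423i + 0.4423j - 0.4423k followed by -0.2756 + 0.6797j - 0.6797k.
-0.4241 - 0.1219i - 0.8594j + 0.2582k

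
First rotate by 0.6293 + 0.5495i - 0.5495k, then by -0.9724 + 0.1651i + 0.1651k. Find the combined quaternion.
-0.6119 - 0.4304i + 0.1814j + 0.6382k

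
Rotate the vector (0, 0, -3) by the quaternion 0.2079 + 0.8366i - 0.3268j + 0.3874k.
(-1.537, 1.803, 1.84)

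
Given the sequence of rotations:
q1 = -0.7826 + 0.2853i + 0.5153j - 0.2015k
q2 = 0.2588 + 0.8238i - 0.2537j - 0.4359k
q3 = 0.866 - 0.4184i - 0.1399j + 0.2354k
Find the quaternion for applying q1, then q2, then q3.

q2 · q1 = -0.3947 - 0.2951i + 0.3735j + 0.7859k
q3 · q2 · q1 = -0.598 - 0.2883i + 0.638j + 0.3901k
-0.598 - 0.2883i + 0.638j + 0.3901k


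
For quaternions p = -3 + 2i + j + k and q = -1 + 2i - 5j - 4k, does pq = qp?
No: pq = 8 - 7i + 24j - k ≠ 8 - 9i + 4j + 23k = qp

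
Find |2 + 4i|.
√20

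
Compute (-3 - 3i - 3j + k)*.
-3 + 3i + 3j - k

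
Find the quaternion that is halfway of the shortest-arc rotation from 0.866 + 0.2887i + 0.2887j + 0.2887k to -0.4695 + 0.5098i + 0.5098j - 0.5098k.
0.8415 - 0.1393i - 0.1393j + 0.5031k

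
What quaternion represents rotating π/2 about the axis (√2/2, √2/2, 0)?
0.7071 + 0.5i + 0.5j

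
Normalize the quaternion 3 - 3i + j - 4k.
0.5071 - 0.5071i + 0.169j - 0.6761k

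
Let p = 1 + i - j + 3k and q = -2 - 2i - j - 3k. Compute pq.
8 + 2i - 2j - 12k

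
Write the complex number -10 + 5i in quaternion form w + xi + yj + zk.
-10 + 5i + 0j + 0k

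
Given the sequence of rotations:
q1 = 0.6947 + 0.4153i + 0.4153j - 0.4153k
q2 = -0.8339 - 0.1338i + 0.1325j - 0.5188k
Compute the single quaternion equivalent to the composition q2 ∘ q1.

q2 · q1 = -0.7942 - 0.2788i - 0.5253j - 0.1247k
-0.7942 - 0.2788i - 0.5253j - 0.1247k


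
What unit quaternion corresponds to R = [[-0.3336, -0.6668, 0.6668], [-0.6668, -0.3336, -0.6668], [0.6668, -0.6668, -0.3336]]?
0.5774i - 0.5774j + 0.5774k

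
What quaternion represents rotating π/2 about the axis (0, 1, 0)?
0.7071 + 0.7071j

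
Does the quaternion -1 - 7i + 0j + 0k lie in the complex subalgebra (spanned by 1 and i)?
Yes. The quaternion -1 - 7i has j- and k-coefficients y = z = 0, so it lies in the complex subalgebra spanned by 1 and i.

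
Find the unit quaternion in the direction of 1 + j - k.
0.5774 + 0.5774j - 0.5774k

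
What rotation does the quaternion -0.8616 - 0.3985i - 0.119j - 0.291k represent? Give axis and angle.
axis = (-0.7851, -0.2344, -0.5733), θ = 299°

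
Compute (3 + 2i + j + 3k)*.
3 - 2i - j - 3k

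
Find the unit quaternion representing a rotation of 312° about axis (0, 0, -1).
-0.9135 - 0.4067k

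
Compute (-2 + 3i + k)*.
-2 - 3i - k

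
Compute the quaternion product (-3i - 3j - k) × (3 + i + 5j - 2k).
16 + 2i - 16j - 15k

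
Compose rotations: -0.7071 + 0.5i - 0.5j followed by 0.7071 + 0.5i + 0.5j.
-0.5 - 0.7071j - 0.5k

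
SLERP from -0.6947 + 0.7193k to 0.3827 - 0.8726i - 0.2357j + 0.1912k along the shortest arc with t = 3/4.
-0.5877 + 0.7767i + 0.2098j + 0.0857k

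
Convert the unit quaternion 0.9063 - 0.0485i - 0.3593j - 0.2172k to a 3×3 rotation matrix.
[[0.6475, 0.4285, -0.6302], [-0.3588, 0.9009, 0.244], [0.6723, 0.0682, 0.7371]]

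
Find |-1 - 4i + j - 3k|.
√27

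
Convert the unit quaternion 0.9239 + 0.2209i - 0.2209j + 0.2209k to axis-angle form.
axis = (√3/3, -√3/3, √3/3), θ = π/4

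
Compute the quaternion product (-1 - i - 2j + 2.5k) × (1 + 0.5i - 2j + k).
-7 + 1.5i + 2.25j + 4.5k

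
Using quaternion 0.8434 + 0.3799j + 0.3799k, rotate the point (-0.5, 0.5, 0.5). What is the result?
(-0.211, 0.18, 0.82)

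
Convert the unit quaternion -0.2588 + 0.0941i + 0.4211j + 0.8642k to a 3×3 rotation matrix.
[[-0.8483, 0.5266, -0.0553], [-0.3681, -0.5114, 0.7765], [0.3806, 0.6791, 0.6276]]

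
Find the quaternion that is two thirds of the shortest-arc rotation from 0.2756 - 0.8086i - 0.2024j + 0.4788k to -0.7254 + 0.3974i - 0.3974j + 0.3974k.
0.6978 - 0.6711i + 0.2271j - 0.1057k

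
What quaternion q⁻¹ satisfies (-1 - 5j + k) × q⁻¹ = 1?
-0.037 + 0.1852j - 0.037k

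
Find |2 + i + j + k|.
√7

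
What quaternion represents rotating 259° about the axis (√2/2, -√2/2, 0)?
-0.6361 + 0.5456i - 0.5456j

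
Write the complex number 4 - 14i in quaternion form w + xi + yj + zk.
4 - 14i + 0j + 0k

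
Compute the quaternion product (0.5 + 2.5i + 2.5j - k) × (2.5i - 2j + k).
-0.25 + 1.75i - 6j - 10.75k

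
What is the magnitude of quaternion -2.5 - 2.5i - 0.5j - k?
3.708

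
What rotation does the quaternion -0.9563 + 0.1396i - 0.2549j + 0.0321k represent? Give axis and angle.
axis = (0.4774, -0.8718, 0.1098), θ = 326°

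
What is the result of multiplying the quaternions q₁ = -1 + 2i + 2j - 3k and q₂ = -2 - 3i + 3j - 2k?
-4 + 4i + 6j + 20k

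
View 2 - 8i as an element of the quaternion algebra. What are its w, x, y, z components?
2 - 8i + 0j + 0k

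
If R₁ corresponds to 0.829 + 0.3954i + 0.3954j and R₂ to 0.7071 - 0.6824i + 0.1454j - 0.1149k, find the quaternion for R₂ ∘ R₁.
0.7985 - 0.2407i + 0.3547j - 0.4226k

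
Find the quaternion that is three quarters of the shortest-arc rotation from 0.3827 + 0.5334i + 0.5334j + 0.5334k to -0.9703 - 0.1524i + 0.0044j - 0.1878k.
0.8965 + 0.2794i + 0.1526j + 0.308k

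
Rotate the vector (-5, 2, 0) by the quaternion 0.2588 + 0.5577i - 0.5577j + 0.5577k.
(-0.601, 1.179, -5.22)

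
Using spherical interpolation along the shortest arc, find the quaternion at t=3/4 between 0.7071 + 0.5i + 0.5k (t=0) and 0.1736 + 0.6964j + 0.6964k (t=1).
0.3565 + 0.1512i + 0.5719j + 0.7232k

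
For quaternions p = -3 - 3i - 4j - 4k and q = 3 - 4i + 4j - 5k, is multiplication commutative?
No: pq = -25 + 39i - 23j - 25k ≠ -25 - 33i - 25j + 31k = qp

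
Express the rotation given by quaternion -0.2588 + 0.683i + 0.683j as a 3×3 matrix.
[[0.067, 0.933, -0.3535], [0.933, 0.067, 0.3535], [0.3535, -0.3535, -0.866]]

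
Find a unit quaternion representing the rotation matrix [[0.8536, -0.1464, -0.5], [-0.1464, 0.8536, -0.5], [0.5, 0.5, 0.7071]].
0.9239 + 0.2706i - 0.2706j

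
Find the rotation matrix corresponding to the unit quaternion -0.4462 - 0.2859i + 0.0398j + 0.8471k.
[[-0.4383, 0.7332, -0.5199], [-0.7787, -0.5986, -0.1877], [-0.4489, 0.3226, 0.8334]]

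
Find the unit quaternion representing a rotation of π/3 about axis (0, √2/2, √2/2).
0.866 + 0.3536j + 0.3536k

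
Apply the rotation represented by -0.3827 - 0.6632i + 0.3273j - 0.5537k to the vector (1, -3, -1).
(2.262, 2.338, 0.643)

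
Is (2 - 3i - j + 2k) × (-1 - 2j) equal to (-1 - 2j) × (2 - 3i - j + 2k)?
No: pq = -4 + 7i - 3j + 4k ≠ -4 - i - 3j - 8k = qp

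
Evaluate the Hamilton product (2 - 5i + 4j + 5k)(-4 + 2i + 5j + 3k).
-33 + 11i + 19j - 47k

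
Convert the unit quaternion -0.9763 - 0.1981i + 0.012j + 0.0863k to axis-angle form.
axis = (-0.9154, 0.0554, 0.3988), θ = 335°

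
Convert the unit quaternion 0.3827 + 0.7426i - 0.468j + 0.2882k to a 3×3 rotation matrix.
[[0.3958, -0.9157, 0.0698], [-0.4745, -0.269, -0.8381], [0.7862, 0.2986, -0.541]]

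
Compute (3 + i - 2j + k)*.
3 - i + 2j - k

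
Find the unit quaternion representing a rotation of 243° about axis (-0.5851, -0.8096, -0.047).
-0.5225 - 0.4989i - 0.6903j - 0.0401k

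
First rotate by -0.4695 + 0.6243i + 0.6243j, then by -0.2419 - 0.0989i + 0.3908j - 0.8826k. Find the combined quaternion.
-0.0687 + 0.4464i - 0.8855j + 0.1087k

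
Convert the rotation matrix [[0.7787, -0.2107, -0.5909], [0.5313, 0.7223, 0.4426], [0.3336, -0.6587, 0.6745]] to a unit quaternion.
0.891 - 0.309i - 0.2594j + 0.2082k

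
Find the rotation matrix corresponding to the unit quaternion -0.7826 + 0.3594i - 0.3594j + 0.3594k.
[[0.4833, 0.3042, 0.8209], [-0.8209, 0.4833, 0.3042], [-0.3042, -0.8209, 0.4833]]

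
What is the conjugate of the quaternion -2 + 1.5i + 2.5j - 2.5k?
-2 - 1.5i - 2.5j + 2.5k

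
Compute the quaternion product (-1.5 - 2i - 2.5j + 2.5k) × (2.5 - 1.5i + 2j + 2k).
-6.75 - 12.75i - 9j - 4.5k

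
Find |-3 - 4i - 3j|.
√34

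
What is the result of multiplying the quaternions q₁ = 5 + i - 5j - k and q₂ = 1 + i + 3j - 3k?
16 + 24i + 12j - 8k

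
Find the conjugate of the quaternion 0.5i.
-0.5i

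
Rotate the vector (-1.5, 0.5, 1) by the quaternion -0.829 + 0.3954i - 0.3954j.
(-0.532, 1.468, 1.03)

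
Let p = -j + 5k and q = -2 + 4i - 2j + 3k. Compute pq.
-17 + 7i + 22j - 6k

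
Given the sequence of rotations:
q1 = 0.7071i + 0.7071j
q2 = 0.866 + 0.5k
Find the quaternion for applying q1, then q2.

q2 · q1 = 0.2588i + 0.9659j
0.2588i + 0.9659j


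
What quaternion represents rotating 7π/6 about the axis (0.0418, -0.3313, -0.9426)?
-0.2588 + 0.0404i - 0.32j - 0.9105k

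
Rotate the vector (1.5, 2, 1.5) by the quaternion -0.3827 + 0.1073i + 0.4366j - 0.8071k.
(-2.835, -0.518, -0.439)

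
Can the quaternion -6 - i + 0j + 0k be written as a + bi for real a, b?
Yes. The quaternion -6 - i has j- and k-coefficients y = z = 0, so it lies in the complex subalgebra spanned by 1 and i.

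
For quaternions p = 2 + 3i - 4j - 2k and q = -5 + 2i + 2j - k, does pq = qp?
No: pq = -10 - 3i + 23j + 22k ≠ -10 - 19i + 25j - 6k = qp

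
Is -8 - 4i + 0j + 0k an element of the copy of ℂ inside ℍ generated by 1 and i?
Yes. The quaternion -8 - 4i has j- and k-coefficients y = z = 0, so it lies in the complex subalgebra spanned by 1 and i.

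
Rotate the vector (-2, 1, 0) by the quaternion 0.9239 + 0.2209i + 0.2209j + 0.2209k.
(-1.92, -0.207, 1.127)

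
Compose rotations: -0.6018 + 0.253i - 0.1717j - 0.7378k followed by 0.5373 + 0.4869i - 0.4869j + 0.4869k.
-0.1709 + 0.2858i + 0.6832j - 0.6499k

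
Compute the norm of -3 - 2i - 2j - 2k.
√21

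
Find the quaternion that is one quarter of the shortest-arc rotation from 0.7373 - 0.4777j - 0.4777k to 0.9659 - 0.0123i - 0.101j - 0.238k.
0.8151 - 0.0032i - 0.3914j - 0.4271k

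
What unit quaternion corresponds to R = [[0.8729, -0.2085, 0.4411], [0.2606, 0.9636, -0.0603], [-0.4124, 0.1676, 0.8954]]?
0.9659 + 0.059i + 0.2209j + 0.1214k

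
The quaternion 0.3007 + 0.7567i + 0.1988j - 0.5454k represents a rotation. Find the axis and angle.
axis = (0.7934, 0.2084, -0.5719), θ = 145°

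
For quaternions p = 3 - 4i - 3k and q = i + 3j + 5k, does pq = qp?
No: pq = 19 + 12i + 26j + 3k ≠ 19 - 6i - 8j + 27k = qp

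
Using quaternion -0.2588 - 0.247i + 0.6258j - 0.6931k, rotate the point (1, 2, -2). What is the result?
(-2.117, 1.875, -1.002)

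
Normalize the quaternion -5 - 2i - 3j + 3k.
-0.7293 - 0.2917i - 0.4376j + 0.4376k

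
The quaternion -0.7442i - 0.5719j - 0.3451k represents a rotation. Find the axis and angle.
axis = (-0.7442, -0.5719, -0.3451), θ = π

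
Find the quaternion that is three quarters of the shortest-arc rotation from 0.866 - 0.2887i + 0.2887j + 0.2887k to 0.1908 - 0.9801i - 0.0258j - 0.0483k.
0.425 - 0.9013i + 0.0676j + 0.0489k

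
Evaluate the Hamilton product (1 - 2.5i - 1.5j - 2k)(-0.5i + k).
0.75 - 2i + 3.5j + 0.25k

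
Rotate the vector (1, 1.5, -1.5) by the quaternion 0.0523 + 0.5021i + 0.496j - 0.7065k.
(1.354, 0.8, -1.739)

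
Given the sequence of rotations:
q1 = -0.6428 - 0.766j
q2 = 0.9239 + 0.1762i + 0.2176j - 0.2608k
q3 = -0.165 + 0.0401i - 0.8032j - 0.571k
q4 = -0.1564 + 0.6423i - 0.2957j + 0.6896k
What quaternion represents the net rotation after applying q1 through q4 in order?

q2 · q1 = -0.4272 - 0.313i - 0.8476j + 0.0327k
q3 · q2 · q1 = -0.5791 - 0.4757i + 0.6604j - 0.0469k
q4 · q3 · q2 · q1 = 0.6237 - 0.7391i - 0.23j - 0.1085k
0.6237 - 0.7391i - 0.23j - 0.1085k


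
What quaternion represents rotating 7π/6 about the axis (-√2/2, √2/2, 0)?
-0.2588 - 0.683i + 0.683j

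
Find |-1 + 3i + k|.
√11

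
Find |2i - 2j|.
√8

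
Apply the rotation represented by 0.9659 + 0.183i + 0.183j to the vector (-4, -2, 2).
(-3.159, -2.841, 2.439)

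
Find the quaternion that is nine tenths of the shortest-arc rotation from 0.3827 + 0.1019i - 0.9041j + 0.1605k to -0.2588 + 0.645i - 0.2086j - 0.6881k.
-0.1958 + 0.6486i - 0.3423j - 0.651k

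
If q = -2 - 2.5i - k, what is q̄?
-2 + 2.5i + k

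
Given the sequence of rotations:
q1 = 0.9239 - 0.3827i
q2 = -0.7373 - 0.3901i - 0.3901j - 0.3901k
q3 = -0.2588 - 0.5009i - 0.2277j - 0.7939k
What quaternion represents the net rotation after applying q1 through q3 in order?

q2 · q1 = -0.8305 - 0.0782i - 0.2111j - 0.5097k
q3 · q2 · q1 = -0.277 + 0.3847i + 0.0505j + 0.8792k
-0.277 + 0.3847i + 0.0505j + 0.8792k


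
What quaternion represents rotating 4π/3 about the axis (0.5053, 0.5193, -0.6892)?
-0.5 + 0.4376i + 0.4497j - 0.5969k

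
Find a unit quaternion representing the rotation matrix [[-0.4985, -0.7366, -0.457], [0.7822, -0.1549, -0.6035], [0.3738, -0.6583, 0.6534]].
0.5 - 0.0274i - 0.4154j + 0.7594k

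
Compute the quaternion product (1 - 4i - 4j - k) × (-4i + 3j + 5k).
1 - 21i + 27j - 23k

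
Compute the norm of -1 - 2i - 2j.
3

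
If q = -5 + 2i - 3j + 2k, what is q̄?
-5 - 2i + 3j - 2k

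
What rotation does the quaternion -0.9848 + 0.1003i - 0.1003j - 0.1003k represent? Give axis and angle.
axis = (√3/3, -√3/3, -√3/3), θ = 340°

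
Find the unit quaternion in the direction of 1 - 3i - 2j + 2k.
0.2357 - 0.7071i - 0.4714j + 0.4714k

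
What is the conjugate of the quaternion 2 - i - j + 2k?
2 + i + j - 2k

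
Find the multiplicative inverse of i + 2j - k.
-0.1667i - 0.3333j + 0.1667k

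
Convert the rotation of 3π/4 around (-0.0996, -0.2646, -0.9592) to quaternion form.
0.3827 - 0.092i - 0.2445j - 0.8862k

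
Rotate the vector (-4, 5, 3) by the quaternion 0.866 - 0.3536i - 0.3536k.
(0.813, 6.786, -1.813)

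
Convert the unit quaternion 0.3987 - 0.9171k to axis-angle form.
axis = (0, 0, -1), θ = 133°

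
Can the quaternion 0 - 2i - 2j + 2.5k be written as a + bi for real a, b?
No. The quaternion -2i - 2j + 2.5k has j-coefficient y = -2 and k-coefficient z = 2.5, not both zero, so it does not lie in the complex subalgebra spanned by 1 and i.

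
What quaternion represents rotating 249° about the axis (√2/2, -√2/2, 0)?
-0.5664 + 0.5827i - 0.5827j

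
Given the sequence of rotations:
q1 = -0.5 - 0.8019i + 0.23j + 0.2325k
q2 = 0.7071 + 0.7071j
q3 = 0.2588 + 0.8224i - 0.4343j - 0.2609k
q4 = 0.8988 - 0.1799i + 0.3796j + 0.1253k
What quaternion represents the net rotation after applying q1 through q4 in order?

q2 · q1 = -0.5162 - 0.4026i - 0.1909j + 0.7314k
q3 · q2 · q1 = 0.3054 - 0.8962i - 0.3217j - 0.0079k
q4 · q3 · q2 · q1 = 0.2364 - 0.8231i - 0.2869j + 0.4292k
0.2364 - 0.8231i - 0.2869j + 0.4292k


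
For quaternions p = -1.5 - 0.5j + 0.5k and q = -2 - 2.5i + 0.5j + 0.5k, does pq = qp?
No: pq = 3 + 3.25i - j - 3k ≠ 3 + 4.25i + 1.5j - 0.5k = qp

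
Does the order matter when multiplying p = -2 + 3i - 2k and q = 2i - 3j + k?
Yes: pq = -4 - 10i - j - 11k ≠ -4 + 2i + 13j + 7k = qp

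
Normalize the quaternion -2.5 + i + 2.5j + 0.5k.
-0.6742 + 0.2697i + 0.6742j + 0.1348k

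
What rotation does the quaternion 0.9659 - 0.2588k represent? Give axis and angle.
axis = (0, 0, -1), θ = π/6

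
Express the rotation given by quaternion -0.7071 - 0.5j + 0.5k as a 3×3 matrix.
[[0, 0.7071, 0.7071], [-0.7071, 0.5, -0.5], [-0.7071, -0.5, 0.5]]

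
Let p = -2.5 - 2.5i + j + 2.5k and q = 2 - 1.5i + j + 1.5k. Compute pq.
-13.5 - 2.25i - 0.5j + 0.25k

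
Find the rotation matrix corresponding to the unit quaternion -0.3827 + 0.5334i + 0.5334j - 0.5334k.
[[-0.1381, 0.1608, -0.9773], [0.9773, -0.1381, -0.1608], [-0.1608, -0.9773, -0.1381]]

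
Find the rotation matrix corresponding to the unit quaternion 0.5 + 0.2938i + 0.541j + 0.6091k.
[[-0.3274, -0.2912, 0.8989], [0.927, 0.0854, 0.3652], [-0.1831, 0.9528, 0.242]]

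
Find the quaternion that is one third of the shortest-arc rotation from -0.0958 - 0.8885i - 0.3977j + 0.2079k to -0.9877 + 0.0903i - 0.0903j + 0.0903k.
-0.556 - 0.7065i - 0.3791j + 0.2189k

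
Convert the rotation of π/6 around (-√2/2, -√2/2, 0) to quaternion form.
0.9659 - 0.183i - 0.183j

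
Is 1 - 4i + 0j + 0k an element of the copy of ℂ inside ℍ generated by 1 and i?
Yes. The quaternion 1 - 4i has j- and k-coefficients y = z = 0, so it lies in the complex subalgebra spanned by 1 and i.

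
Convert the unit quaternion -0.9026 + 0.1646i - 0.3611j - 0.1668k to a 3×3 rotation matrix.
[[0.6836, -0.42, 0.5969], [0.1822, 0.8902, 0.4176], [-0.7068, -0.1767, 0.685]]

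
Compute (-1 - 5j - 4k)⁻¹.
-0.0238 + 0.119j + 0.0952k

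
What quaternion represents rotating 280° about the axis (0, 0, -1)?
-0.766 - 0.6428k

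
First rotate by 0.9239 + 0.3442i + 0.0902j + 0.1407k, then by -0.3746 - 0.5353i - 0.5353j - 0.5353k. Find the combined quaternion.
-0.0382 - 0.6505i - 0.6373j - 0.4113k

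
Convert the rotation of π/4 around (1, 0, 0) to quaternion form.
0.9239 + 0.3827i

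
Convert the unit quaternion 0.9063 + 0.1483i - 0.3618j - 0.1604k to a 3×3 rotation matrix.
[[0.6867, 0.1834, -0.7034], [-0.3981, 0.9046, -0.1527], [0.6082, 0.3849, 0.6942]]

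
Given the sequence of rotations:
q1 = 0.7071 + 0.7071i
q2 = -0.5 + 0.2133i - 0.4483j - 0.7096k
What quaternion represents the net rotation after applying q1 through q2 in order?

q2 · q1 = -0.5044 - 0.2027i - 0.8188j - 0.1848k
-0.5044 - 0.2027i - 0.8188j - 0.1848k


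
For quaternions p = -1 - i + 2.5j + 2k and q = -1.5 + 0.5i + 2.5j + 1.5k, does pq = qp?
No: pq = -7.25 - 0.25i - 3.75j - 8.25k ≠ -7.25 + 2.25i - 8.75j - 0.75k = qp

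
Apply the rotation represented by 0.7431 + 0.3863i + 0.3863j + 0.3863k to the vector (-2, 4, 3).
(0.709, -0.96, 5.251)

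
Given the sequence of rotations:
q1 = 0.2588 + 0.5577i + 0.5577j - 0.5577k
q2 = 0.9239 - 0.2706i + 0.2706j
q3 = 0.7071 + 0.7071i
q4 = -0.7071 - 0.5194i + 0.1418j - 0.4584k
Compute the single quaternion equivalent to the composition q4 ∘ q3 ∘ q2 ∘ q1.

q2 · q1 = 0.2391 + 0.2943i + 0.4344j - 0.8171k
q3 · q2 · q1 = -0.039 + 0.3772i + 0.8849j - 0.2706k
q4 · q3 · q2 · q1 = -0.026 + 0.1208i - 0.9447j - 0.3039k
-0.026 + 0.1208i - 0.9447j - 0.3039k


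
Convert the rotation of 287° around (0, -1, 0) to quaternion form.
-0.8039 - 0.5948j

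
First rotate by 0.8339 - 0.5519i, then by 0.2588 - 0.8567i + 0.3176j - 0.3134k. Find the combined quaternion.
-0.257 - 0.8572i + 0.4378j - 0.0861k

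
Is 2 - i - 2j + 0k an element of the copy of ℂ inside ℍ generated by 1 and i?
No. The quaternion 2 - i - 2j has j-coefficient y = -2 and k-coefficient z = 0, not both zero, so it does not lie in the complex subalgebra spanned by 1 and i.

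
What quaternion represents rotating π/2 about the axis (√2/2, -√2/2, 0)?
0.7071 + 0.5i - 0.5j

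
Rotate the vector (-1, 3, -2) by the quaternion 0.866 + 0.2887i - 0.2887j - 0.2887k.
(1.667, 3.333, 0.334)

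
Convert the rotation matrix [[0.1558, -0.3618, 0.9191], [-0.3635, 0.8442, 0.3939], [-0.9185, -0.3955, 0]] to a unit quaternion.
0.7071 - 0.2791i + 0.6497j - 0.0006k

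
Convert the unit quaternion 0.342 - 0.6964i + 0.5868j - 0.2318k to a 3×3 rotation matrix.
[[0.2039, -0.6587, 0.7242], [-0.9758, -0.0774, 0.2043], [-0.0785, -0.7484, -0.6586]]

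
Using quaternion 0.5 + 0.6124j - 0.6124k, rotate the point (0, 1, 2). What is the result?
(1.837, -1.25, -0.25)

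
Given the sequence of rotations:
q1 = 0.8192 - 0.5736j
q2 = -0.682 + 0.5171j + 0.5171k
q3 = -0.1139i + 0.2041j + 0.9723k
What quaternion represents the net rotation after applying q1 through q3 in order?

q2 · q1 = -0.2621 + 0.2966i + 0.8148j + 0.4236k
q3 · q2 · q1 = -0.5444 - 0.6759i + 0.2831j - 0.4082k
-0.5444 - 0.6759i + 0.2831j - 0.4082k


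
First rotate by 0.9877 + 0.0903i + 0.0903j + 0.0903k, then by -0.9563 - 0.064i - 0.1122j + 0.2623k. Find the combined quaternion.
-0.9523 - 0.1834i - 0.1677j + 0.1771k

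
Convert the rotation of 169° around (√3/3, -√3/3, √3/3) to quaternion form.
0.0958 + 0.5747i - 0.5747j + 0.5747k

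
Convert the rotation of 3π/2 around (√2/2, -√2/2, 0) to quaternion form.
-0.7071 + 0.5i - 0.5j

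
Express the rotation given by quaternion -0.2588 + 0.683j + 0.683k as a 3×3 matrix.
[[-0.866, 0.3535, -0.3535], [-0.3535, 0.067, 0.933], [0.3535, 0.933, 0.067]]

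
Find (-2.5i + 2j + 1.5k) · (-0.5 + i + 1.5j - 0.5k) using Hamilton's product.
0.25 - 2i - 0.75j - 6.5k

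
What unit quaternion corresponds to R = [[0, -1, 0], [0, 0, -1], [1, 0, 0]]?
0.5 + 0.5i - 0.5j + 0.5k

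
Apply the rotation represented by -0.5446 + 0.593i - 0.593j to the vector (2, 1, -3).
(-2.048, -3.048, -0.718)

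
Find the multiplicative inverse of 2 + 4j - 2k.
0.0833 - 0.1667j + 0.0833k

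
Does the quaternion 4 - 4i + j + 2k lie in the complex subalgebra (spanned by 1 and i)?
No. The quaternion 4 - 4i + j + 2k has j-coefficient y = 1 and k-coefficient z = 2, not both zero, so it does not lie in the complex subalgebra spanned by 1 and i.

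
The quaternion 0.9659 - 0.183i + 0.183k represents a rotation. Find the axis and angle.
axis = (-√2/2, 0, √2/2), θ = π/6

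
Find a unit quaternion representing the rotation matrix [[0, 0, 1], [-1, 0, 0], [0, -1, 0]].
-0.5 + 0.5i - 0.5j + 0.5k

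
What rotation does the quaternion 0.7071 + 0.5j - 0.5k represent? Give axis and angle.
axis = (0, √2/2, -√2/2), θ = π/2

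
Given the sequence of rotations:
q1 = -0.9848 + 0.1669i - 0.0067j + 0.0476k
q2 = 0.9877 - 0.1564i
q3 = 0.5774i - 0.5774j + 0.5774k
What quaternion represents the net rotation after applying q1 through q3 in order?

q2 · q1 = -0.9466 + 0.3189i + 0.0008j + 0.0481k
q3 · q2 · q1 = -0.2114 - 0.5748i + 0.7029j - 0.362k
-0.2114 - 0.5748i + 0.7029j - 0.362k


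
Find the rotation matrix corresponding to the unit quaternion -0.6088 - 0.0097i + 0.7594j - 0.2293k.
[[-0.2585, -0.2939, -0.9202], [0.2645, 0.8947, -0.3601], [0.9291, -0.3365, -0.1536]]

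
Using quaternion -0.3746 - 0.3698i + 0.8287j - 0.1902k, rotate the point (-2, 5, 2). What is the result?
(-3.846, 3.027, -3.008)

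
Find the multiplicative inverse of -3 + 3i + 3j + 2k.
-0.0968 - 0.0968i - 0.0968j - 0.0645k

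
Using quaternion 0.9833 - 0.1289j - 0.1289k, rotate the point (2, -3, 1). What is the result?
(0.853, -3.374, 1.374)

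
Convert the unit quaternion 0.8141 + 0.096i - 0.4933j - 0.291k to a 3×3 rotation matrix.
[[0.3439, 0.3791, -0.8591], [-0.5685, 0.8122, 0.1308], [0.7473, 0.4434, 0.4949]]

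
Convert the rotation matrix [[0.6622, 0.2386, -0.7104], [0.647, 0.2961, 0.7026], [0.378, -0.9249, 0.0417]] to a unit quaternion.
0.7071 - 0.5754i - 0.3848j + 0.1444k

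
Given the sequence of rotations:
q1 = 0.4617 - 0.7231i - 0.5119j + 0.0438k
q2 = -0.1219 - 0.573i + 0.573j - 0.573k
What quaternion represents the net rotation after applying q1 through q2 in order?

q2 · q1 = -0.1522 - 0.4446i + 0.7664j + 0.4378k
-0.1522 - 0.4446i + 0.7664j + 0.4378k


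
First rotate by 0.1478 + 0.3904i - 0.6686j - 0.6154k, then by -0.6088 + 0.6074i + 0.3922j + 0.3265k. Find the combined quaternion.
0.136 - 0.171i + 0.9663j - 0.1363k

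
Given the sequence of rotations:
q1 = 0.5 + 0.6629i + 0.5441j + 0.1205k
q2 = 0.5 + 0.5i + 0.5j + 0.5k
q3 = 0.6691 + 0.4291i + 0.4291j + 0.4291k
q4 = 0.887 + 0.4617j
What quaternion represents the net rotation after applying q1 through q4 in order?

q2 · q1 = -0.4138 + 0.3696i + 0.7933j + 0.2509k
q3 · q2 · q1 = -0.8835 - 0.163i + 0.4042j + 0.1721k
q4 · q3 · q2 · q1 = -0.9703 - 0.0651i - 0.0494j + 0.2279k
-0.9703 - 0.0651i - 0.0494j + 0.2279k


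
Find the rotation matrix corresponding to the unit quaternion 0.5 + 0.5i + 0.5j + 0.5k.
[[0, 0, 1], [1, 0, 0], [0, 1, 0]]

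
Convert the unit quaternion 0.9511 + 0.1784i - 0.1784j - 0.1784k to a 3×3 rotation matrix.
[[0.8727, 0.2757, -0.403], [-0.403, 0.8727, -0.2757], [0.2757, 0.403, 0.8727]]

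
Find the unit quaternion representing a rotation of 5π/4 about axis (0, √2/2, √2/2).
-0.3827 + 0.6533j + 0.6533k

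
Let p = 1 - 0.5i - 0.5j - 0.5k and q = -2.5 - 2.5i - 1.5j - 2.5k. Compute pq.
-5.75 - 0.75i - 0.25j - 1.75k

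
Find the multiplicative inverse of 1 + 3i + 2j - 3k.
0.0435 - 0.1304i - 0.087j + 0.1304k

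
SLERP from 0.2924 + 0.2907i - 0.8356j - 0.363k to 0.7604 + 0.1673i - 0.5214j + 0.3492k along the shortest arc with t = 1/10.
0.36 + 0.2892i - 0.8361j - 0.296k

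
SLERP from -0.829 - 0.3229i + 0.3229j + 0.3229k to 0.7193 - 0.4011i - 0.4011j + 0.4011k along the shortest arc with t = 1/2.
-0.904 + 0.0457i + 0.4227j - 0.0457k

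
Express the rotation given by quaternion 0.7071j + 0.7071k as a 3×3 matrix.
[[-1, 0, 0], [0, 0, 1], [0, 1, 0]]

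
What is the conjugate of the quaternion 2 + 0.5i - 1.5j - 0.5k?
2 - 0.5i + 1.5j + 0.5k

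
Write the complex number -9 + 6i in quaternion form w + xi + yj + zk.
-9 + 6i + 0j + 0k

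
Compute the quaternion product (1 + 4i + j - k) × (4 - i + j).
7 + 16i + 6j + k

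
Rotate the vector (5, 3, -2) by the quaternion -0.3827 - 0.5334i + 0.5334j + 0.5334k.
(0.782, -5.622, 2.404)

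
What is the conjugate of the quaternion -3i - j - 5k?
3i + j + 5k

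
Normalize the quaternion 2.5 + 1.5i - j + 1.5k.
0.7293 + 0.4376i - 0.2917j + 0.4376k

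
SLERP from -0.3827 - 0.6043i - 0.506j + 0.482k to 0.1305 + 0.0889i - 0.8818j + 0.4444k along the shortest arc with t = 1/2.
-0.1429 - 0.2921i - 0.7865j + 0.525k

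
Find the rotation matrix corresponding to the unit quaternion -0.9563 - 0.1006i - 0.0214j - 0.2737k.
[[0.8493, -0.5192, 0.096], [0.5278, 0.8299, -0.1807], [0.0141, 0.2041, 0.9788]]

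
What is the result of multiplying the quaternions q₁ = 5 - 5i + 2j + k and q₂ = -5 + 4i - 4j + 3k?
55i - 11j + 22k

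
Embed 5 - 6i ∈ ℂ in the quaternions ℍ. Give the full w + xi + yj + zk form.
5 - 6i + 0j + 0k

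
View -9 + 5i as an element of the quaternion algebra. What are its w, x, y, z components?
-9 + 5i + 0j + 0k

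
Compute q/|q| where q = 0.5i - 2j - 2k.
0.1741i - 0.6963j - 0.6963k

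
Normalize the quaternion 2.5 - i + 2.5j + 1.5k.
0.6299 - 0.252i + 0.6299j + 0.378k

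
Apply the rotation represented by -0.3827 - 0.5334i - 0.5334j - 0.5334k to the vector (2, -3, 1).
(0.219, 2.53, -2.748)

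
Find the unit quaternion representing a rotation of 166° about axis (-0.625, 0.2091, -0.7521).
0.1219 - 0.6203i + 0.2075j - 0.7465k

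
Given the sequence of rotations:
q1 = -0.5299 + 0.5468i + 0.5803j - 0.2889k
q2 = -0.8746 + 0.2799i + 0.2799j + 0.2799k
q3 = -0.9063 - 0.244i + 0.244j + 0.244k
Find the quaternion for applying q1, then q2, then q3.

q2 · q1 = 0.2288 - 0.8698i - 0.4219j + 0.1137k
q3 · q2 · q1 = -0.3444 + 0.8632i + 0.2537j + 0.268k
-0.3444 + 0.8632i + 0.2537j + 0.268k


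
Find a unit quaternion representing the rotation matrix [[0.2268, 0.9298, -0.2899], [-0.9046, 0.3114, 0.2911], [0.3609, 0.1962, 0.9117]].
0.7826 - 0.0303i - 0.2079j - 0.586k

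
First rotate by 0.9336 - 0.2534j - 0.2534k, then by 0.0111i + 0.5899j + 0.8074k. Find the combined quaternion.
0.3541 + 0.0655i + 0.5535j + 0.751k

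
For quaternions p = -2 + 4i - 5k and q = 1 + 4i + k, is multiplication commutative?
No: pq = -13 - 4i - 24j - 7k ≠ -13 - 4i + 24j - 7k = qp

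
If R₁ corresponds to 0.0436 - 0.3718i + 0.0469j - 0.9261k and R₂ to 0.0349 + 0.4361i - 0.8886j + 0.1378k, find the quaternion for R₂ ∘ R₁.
0.333 + 0.8225i + 0.3155j - 0.3362k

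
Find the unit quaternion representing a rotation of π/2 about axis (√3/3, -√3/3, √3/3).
0.7071 + 0.4082i - 0.4082j + 0.4082k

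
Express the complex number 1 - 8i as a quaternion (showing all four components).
1 - 8i + 0j + 0k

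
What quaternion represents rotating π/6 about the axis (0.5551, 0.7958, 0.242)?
0.9659 + 0.1437i + 0.206j + 0.0626k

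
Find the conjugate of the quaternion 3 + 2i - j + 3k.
3 - 2i + j - 3k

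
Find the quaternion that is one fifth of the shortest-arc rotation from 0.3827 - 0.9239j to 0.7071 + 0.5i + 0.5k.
0.5307 + 0.1332i - 0.8264j + 0.1332k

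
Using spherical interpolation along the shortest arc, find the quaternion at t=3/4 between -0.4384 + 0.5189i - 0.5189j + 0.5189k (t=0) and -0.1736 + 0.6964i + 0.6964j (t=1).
-0.3173 + 0.8189i + 0.439j + 0.19k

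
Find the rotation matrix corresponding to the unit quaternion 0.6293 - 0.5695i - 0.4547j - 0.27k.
[[0.4407, 0.8577, -0.2648], [0.1781, 0.2055, 0.9623], [0.8798, -0.4712, -0.0622]]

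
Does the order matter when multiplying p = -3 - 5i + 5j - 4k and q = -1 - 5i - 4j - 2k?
Yes: pq = -10 - 6i + 17j + 55k ≠ -10 + 46i - 3j - 35k = qp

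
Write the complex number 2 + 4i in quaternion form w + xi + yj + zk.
2 + 4i + 0j + 0k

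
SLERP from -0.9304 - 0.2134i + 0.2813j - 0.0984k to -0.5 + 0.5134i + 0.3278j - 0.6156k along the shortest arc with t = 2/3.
-0.7366 + 0.2963i + 0.3535j - 0.4947k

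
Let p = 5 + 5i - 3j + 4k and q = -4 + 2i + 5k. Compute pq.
-50 - 25i - 5j + 15k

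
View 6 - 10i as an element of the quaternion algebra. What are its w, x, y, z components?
6 - 10i + 0j + 0k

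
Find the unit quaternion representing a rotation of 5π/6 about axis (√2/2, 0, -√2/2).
0.2588 + 0.683i - 0.683k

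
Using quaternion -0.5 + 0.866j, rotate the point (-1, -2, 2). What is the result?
(-1.232, -2, -1.866)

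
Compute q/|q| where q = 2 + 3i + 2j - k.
0.4714 + 0.7071i + 0.4714j - 0.2357k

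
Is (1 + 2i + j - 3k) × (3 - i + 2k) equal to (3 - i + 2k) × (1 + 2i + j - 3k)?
No: pq = 11 + 7i + 2j - 6k ≠ 11 + 3i + 4j - 8k = qp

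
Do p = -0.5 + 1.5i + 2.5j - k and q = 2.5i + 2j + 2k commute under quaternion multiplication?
No: pq = -6.75 + 5.75i - 6.5j - 4.25k ≠ -6.75 - 8.25i + 4.5j + 2.25k = qp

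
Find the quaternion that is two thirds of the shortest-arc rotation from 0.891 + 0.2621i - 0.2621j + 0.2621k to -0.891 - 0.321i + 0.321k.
0.9352 + 0.316i - 0.0932j - 0.1297k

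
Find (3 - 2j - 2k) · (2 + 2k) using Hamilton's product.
10 - 4i - 4j + 2k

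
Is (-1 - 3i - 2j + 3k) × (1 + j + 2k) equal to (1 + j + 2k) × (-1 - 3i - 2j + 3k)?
No: pq = -5 - 10i + 3j - 2k ≠ -5 + 4i - 9j + 4k = qp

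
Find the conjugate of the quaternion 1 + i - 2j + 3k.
1 - i + 2j - 3k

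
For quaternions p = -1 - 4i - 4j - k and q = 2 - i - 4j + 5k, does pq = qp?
No: pq = -17 - 31i + 17j + 5k ≠ -17 + 17i - 25j - 19k = qp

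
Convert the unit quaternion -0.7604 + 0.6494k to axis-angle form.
axis = (0, 0, 1), θ = 279°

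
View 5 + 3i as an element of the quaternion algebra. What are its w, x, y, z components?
5 + 3i + 0j + 0k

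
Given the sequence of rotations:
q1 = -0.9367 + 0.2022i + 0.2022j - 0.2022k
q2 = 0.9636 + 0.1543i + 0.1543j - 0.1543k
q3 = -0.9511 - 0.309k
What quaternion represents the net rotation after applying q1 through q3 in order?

q2 · q1 = -0.9962 + 0.0503i + 0.0503j - 0.0503k
q3 · q2 · q1 = 0.9319 - 0.0323i - 0.0634j + 0.3557k
0.9319 - 0.0323i - 0.0634j + 0.3557k


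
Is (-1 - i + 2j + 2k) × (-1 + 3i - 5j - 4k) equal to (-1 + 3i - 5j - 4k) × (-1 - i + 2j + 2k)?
No: pq = 22 + 5j + k ≠ 22 - 4i + j + 3k = qp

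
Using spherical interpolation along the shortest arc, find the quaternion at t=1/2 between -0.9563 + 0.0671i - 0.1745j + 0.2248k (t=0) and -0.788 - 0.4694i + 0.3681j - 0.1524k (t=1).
-0.968 - 0.2233i + 0.1074j + 0.0402k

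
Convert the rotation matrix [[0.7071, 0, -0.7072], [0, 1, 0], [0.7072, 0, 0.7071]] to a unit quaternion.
0.9239 - 0.3827j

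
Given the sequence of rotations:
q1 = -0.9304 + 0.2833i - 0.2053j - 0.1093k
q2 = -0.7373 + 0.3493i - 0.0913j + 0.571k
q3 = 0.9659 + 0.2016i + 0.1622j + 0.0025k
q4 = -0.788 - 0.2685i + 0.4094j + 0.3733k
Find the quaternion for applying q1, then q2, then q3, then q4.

q2 · q1 = 0.6307 - 0.4067i + 0.4363j - 0.4965k
q3 · q2 · q1 = 0.6217 - 0.3473i + 0.6228j - 0.3241k
q4 · q3 · q2 · q1 = -0.7171 - 0.2584i - 0.4529j + 0.4624k
-0.7171 - 0.2584i - 0.4529j + 0.4624k


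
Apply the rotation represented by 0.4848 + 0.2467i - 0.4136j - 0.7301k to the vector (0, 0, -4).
(3.045, -1.459, -2.145)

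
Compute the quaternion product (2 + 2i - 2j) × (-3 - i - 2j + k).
-8 - 10i - 4k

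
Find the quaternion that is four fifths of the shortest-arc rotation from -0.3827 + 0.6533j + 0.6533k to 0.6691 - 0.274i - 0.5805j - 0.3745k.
-0.6229 + 0.2225i + 0.6073j + 0.44k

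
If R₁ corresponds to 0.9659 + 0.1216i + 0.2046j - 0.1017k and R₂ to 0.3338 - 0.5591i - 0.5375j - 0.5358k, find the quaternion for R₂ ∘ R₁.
0.4459 - 0.3352i - 0.5729j - 0.6005k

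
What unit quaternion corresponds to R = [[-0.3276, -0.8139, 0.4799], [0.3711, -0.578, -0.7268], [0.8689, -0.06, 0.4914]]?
0.3827 + 0.4356i - 0.2541j + 0.7741k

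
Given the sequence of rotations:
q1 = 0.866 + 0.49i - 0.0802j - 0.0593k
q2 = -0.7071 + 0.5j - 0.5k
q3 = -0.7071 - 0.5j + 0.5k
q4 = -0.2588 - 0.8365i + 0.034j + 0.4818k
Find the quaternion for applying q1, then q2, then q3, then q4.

q2 · q1 = -0.6019 - 0.4162i + 0.2447j - 0.6361k
q3 · q2 · q1 = 0.866 + 0.49i - 0.0802j - 0.0593k
q4 · q3 · q2 · q1 = 0.2171 - 0.8146i + 0.2367j + 0.483k
0.2171 - 0.8146i + 0.2367j + 0.483k


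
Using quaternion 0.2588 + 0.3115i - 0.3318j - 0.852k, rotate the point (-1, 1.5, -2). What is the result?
(2.428, -1.129, 0.277)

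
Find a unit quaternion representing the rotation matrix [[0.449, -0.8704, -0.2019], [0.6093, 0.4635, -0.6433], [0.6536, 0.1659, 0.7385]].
0.8141 + 0.2485i - 0.2627j + 0.4544k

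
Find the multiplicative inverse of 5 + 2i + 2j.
0.1515 - 0.0606i - 0.0606j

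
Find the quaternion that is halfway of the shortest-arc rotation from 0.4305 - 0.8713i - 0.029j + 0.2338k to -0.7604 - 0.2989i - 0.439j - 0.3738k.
0.7881 - 0.3788i + 0.2713j + 0.4021k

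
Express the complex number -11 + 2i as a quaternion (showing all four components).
-11 + 2i + 0j + 0k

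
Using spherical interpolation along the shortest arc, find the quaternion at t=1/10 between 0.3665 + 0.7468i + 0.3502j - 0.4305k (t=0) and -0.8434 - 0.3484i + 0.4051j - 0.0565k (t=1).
0.4517 + 0.7478i + 0.279j - 0.3986k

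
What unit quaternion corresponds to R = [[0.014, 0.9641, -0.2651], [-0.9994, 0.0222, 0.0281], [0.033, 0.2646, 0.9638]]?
0.7071 + 0.0836i - 0.1054j - 0.6942k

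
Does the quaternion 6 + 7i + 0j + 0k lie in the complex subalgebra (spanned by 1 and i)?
Yes. The quaternion 6 + 7i has j- and k-coefficients y = z = 0, so it lies in the complex subalgebra spanned by 1 and i.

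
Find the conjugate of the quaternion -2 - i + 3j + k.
-2 + i - 3j - k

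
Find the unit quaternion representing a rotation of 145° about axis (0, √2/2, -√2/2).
0.3007 + 0.6744j - 0.6744k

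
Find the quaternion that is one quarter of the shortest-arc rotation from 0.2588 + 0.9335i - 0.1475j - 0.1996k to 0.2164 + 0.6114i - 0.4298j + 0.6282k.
0.2717 + 0.9307i - 0.2441j + 0.022k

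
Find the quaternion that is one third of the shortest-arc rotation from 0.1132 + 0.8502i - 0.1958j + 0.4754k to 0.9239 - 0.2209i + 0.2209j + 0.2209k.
-0.3591 + 0.8394i - 0.2773j + 0.2993k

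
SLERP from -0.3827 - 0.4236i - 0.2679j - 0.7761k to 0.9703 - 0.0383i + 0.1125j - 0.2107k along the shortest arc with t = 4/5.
-0.981 - 0.081i - 0.1748j - 0.0215k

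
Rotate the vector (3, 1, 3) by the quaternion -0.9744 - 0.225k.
(2.258, 2.214, 3)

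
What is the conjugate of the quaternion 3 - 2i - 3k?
3 + 2i + 3k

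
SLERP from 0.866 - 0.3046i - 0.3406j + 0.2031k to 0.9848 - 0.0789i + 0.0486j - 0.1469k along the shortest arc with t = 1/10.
0.8926 - 0.2856i - 0.3049j + 0.1693k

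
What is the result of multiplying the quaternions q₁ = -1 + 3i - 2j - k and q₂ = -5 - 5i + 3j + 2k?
28 - 11i + 6j + 2k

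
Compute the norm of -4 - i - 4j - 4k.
7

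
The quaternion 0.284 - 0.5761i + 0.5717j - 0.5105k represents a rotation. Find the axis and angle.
axis = (-0.6008, 0.5963, -0.5324), θ = 147°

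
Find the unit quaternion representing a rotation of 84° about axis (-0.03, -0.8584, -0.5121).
0.7431 - 0.0201i - 0.5744j - 0.3427k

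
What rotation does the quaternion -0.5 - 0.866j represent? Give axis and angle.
axis = (0, -1, 0), θ = 4π/3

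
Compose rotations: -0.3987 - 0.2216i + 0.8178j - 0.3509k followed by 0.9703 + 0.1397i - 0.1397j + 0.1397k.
-0.1926 - 0.3359i + 0.8673j - 0.3129k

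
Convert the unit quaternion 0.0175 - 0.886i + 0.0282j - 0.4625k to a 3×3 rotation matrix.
[[0.5706, -0.0338, 0.8205], [-0.0662, -0.9978, 0.0049], [0.8186, -0.0571, -0.5716]]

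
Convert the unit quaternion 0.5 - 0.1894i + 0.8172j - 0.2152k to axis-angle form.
axis = (-0.2187, 0.9436, -0.2485), θ = 2π/3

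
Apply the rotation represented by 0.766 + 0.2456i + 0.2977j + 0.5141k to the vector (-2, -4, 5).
(5.52, -3.622, 1.188)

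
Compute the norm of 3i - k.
√10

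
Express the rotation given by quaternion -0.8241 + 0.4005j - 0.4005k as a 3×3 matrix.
[[0.3584, -0.6601, -0.6601], [0.6601, 0.6792, -0.3208], [0.6601, -0.3208, 0.6792]]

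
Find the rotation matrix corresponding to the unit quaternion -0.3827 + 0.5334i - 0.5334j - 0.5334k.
[[-0.1381, -0.9773, -0.1608], [-0.1608, -0.1381, 0.9773], [-0.9773, 0.1608, -0.1381]]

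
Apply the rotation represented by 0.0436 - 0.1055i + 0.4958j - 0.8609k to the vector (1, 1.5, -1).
(-1.243, -0.092, -1.642)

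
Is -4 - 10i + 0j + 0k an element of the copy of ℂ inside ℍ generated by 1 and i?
Yes. The quaternion -4 - 10i has j- and k-coefficients y = z = 0, so it lies in the complex subalgebra spanned by 1 and i.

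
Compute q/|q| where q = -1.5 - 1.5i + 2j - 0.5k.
-0.5071 - 0.5071i + 0.6761j - 0.169k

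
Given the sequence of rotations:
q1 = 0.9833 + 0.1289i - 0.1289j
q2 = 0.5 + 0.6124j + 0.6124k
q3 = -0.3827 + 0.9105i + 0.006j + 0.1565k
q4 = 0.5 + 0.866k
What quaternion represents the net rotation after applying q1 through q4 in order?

q2 · q1 = 0.5706 + 0.1434i + 0.6167j + 0.5232k
q3 · q2 · q1 = -0.4345 + 0.3713i - 0.6865j + 0.4497k
q4 · q3 · q2 · q1 = -0.6067 + 0.7802i - 0.0217j - 0.1514k
-0.6067 + 0.7802i - 0.0217j - 0.1514k


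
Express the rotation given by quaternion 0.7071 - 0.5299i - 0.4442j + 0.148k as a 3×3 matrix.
[[0.5616, 0.2615, -0.785], [0.6801, 0.3946, 0.6179], [0.4713, -0.8809, 0.0438]]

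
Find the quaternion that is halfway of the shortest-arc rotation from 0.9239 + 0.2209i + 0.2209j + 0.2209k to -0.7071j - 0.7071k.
0.5703 + 0.1363i + 0.5728j + 0.5728k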